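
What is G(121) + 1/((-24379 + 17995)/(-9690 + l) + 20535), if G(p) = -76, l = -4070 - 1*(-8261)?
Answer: -2860849675/37642783 ≈ -76.000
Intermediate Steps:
l = 4191 (l = -4070 + 8261 = 4191)
G(121) + 1/((-24379 + 17995)/(-9690 + l) + 20535) = -76 + 1/((-24379 + 17995)/(-9690 + 4191) + 20535) = -76 + 1/(-6384/(-5499) + 20535) = -76 + 1/(-6384*(-1/5499) + 20535) = -76 + 1/(2128/1833 + 20535) = -76 + 1/(37642783/1833) = -76 + 1833/37642783 = -2860849675/37642783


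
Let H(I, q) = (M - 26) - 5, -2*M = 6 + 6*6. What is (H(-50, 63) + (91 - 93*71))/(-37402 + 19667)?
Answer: 6564/17735 ≈ 0.37012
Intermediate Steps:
M = -21 (M = -(6 + 6*6)/2 = -(6 + 36)/2 = -½*42 = -21)
H(I, q) = -52 (H(I, q) = (-21 - 26) - 5 = -47 - 5 = -52)
(H(-50, 63) + (91 - 93*71))/(-37402 + 19667) = (-52 + (91 - 93*71))/(-37402 + 19667) = (-52 + (91 - 6603))/(-17735) = (-52 - 6512)*(-1/17735) = -6564*(-1/17735) = 6564/17735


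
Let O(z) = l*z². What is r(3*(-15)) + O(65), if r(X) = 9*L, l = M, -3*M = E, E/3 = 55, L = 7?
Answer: -232312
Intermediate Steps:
E = 165 (E = 3*55 = 165)
M = -55 (M = -⅓*165 = -55)
l = -55
O(z) = -55*z²
r(X) = 63 (r(X) = 9*7 = 63)
r(3*(-15)) + O(65) = 63 - 55*65² = 63 - 55*4225 = 63 - 232375 = -232312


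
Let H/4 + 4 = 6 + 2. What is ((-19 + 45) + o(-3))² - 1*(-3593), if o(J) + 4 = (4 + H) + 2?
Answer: 5529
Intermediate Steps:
H = 16 (H = -16 + 4*(6 + 2) = -16 + 4*8 = -16 + 32 = 16)
o(J) = 18 (o(J) = -4 + ((4 + 16) + 2) = -4 + (20 + 2) = -4 + 22 = 18)
((-19 + 45) + o(-3))² - 1*(-3593) = ((-19 + 45) + 18)² - 1*(-3593) = (26 + 18)² + 3593 = 44² + 3593 = 1936 + 3593 = 5529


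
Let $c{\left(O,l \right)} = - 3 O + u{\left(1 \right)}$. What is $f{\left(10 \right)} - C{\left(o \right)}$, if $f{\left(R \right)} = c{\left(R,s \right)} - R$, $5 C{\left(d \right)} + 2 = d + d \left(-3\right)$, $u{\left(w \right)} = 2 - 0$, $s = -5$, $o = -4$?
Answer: $- \frac{196}{5} \approx -39.2$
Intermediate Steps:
$u{\left(w \right)} = 2$ ($u{\left(w \right)} = 2 + 0 = 2$)
$C{\left(d \right)} = - \frac{2}{5} - \frac{2 d}{5}$ ($C{\left(d \right)} = - \frac{2}{5} + \frac{d + d \left(-3\right)}{5} = - \frac{2}{5} + \frac{d - 3 d}{5} = - \frac{2}{5} + \frac{\left(-2\right) d}{5} = - \frac{2}{5} - \frac{2 d}{5}$)
$c{\left(O,l \right)} = 2 - 3 O$ ($c{\left(O,l \right)} = - 3 O + 2 = 2 - 3 O$)
$f{\left(R \right)} = 2 - 4 R$ ($f{\left(R \right)} = \left(2 - 3 R\right) - R = 2 - 4 R$)
$f{\left(10 \right)} - C{\left(o \right)} = \left(2 - 40\right) - \left(- \frac{2}{5} - - \frac{8}{5}\right) = \left(2 - 40\right) - \left(- \frac{2}{5} + \frac{8}{5}\right) = -38 - \frac{6}{5} = - \frac{196}{5}$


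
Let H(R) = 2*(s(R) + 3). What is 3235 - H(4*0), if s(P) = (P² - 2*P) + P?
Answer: 3229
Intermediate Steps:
s(P) = P² - P
H(R) = 6 + 2*R*(-1 + R) (H(R) = 2*(R*(-1 + R) + 3) = 2*(3 + R*(-1 + R)) = 6 + 2*R*(-1 + R))
3235 - H(4*0) = 3235 - (6 + 2*(4*0)*(-1 + 4*0)) = 3235 - (6 + 2*0*(-1 + 0)) = 3235 - (6 + 2*0*(-1)) = 3235 - (6 + 0) = 3235 - 1*6 = 3235 - 6 = 3229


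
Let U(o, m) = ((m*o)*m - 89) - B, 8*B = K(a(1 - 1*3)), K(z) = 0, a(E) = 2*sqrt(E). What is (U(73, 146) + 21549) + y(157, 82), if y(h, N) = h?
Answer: 1577685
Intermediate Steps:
B = 0 (B = (1/8)*0 = 0)
U(o, m) = -89 + o*m**2 (U(o, m) = ((m*o)*m - 89) - 1*0 = (o*m**2 - 89) + 0 = (-89 + o*m**2) + 0 = -89 + o*m**2)
(U(73, 146) + 21549) + y(157, 82) = ((-89 + 73*146**2) + 21549) + 157 = ((-89 + 73*21316) + 21549) + 157 = ((-89 + 1556068) + 21549) + 157 = (1555979 + 21549) + 157 = 1577528 + 157 = 1577685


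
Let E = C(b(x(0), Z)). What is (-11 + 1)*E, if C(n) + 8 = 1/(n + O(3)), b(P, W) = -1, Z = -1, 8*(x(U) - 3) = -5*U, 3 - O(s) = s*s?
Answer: 570/7 ≈ 81.429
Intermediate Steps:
O(s) = 3 - s² (O(s) = 3 - s*s = 3 - s²)
x(U) = 3 - 5*U/8 (x(U) = 3 + (-5*U)/8 = 3 - 5*U/8)
C(n) = -8 + 1/(-6 + n) (C(n) = -8 + 1/(n + (3 - 1*3²)) = -8 + 1/(n + (3 - 1*9)) = -8 + 1/(n + (3 - 9)) = -8 + 1/(n - 6) = -8 + 1/(-6 + n))
E = -57/7 (E = (49 - 8*(-1))/(-6 - 1) = (49 + 8)/(-7) = -⅐*57 = -57/7 ≈ -8.1429)
(-11 + 1)*E = (-11 + 1)*(-57/7) = -10*(-57/7) = 570/7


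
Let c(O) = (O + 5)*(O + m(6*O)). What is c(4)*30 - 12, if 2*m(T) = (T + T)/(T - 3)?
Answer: 9636/7 ≈ 1376.6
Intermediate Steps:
m(T) = T/(-3 + T) (m(T) = ((T + T)/(T - 3))/2 = ((2*T)/(-3 + T))/2 = (2*T/(-3 + T))/2 = T/(-3 + T))
c(O) = (5 + O)*(O + 6*O/(-3 + 6*O)) (c(O) = (O + 5)*(O + (6*O)/(-3 + 6*O)) = (5 + O)*(O + 6*O/(-3 + 6*O)))
c(4)*30 - 12 = (4*(5 + 2*4**2 + 11*4)/(-1 + 2*4))*30 - 12 = (4*(5 + 2*16 + 44)/(-1 + 8))*30 - 12 = (4*(5 + 32 + 44)/7)*30 - 12 = (4*(1/7)*81)*30 - 12 = (324/7)*30 - 12 = 9720/7 - 12 = 9636/7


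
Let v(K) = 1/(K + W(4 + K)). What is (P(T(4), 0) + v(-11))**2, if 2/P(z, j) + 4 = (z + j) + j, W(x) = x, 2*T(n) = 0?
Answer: 25/81 ≈ 0.30864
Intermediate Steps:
T(n) = 0 (T(n) = (1/2)*0 = 0)
P(z, j) = 2/(-4 + z + 2*j) (P(z, j) = 2/(-4 + ((z + j) + j)) = 2/(-4 + ((j + z) + j)) = 2/(-4 + (z + 2*j)) = 2/(-4 + z + 2*j))
v(K) = 1/(4 + 2*K) (v(K) = 1/(K + (4 + K)) = 1/(4 + 2*K))
(P(T(4), 0) + v(-11))**2 = (2/(-4 + 0 + 2*0) + 1/(2*(2 - 11)))**2 = (2/(-4 + 0 + 0) + (1/2)/(-9))**2 = (2/(-4) + (1/2)*(-1/9))**2 = (2*(-1/4) - 1/18)**2 = (-1/2 - 1/18)**2 = (-5/9)**2 = 25/81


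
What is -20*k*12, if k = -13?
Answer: 3120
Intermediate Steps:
-20*k*12 = -20*(-13)*12 = 260*12 = 3120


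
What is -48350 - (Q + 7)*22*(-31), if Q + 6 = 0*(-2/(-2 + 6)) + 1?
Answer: -46986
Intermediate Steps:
Q = -5 (Q = -6 + (0*(-2/(-2 + 6)) + 1) = -6 + (0*(-2/4) + 1) = -6 + (0*(-2*¼) + 1) = -6 + (0*(-½) + 1) = -6 + (0 + 1) = -6 + 1 = -5)
-48350 - (Q + 7)*22*(-31) = -48350 - (-5 + 7)*22*(-31) = -48350 - 2*22*(-31) = -48350 - 44*(-31) = -48350 - 1*(-1364) = -48350 + 1364 = -46986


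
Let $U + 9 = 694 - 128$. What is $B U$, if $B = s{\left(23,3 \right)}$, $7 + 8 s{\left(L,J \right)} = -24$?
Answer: $- \frac{17267}{8} \approx -2158.4$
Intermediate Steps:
$s{\left(L,J \right)} = - \frac{31}{8}$ ($s{\left(L,J \right)} = - \frac{7}{8} + \frac{1}{8} \left(-24\right) = - \frac{7}{8} - 3 = - \frac{31}{8}$)
$B = - \frac{31}{8} \approx -3.875$
$U = 557$ ($U = -9 + \left(694 - 128\right) = -9 + 566 = 557$)
$B U = \left(- \frac{31}{8}\right) 557 = - \frac{17267}{8}$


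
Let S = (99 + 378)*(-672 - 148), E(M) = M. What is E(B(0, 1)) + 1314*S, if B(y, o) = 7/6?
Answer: -3083747753/6 ≈ -5.1396e+8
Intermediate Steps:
B(y, o) = 7/6 (B(y, o) = 7*(⅙) = 7/6)
S = -391140 (S = 477*(-820) = -391140)
E(B(0, 1)) + 1314*S = 7/6 + 1314*(-391140) = 7/6 - 513957960 = -3083747753/6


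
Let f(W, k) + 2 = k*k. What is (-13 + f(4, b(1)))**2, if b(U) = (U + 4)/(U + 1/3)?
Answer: 225/256 ≈ 0.87891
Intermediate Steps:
b(U) = (4 + U)/(1/3 + U) (b(U) = (4 + U)/(U + 1/3) = (4 + U)/(1/3 + U))
f(W, k) = -2 + k**2 (f(W, k) = -2 + k*k = -2 + k**2)
(-13 + f(4, b(1)))**2 = (-13 + (-2 + (3*(4 + 1)/(1 + 3*1))**2))**2 = (-13 + (-2 + (3*5/(1 + 3))**2))**2 = (-13 + (-2 + (3*5/4)**2))**2 = (-13 + (-2 + (3*(1/4)*5)**2))**2 = (-13 + (-2 + (15/4)**2))**2 = (-13 + (-2 + 225/16))**2 = (-13 + 193/16)**2 = (-15/16)**2 = 225/256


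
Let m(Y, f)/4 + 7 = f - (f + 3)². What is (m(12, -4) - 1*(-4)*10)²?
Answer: 64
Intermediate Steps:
m(Y, f) = -28 - 4*(3 + f)² + 4*f (m(Y, f) = -28 + 4*(f - (f + 3)²) = -28 + 4*(f - (3 + f)²) = -28 + (-4*(3 + f)² + 4*f) = -28 - 4*(3 + f)² + 4*f)
(m(12, -4) - 1*(-4)*10)² = ((-28 - 4*(3 - 4)² + 4*(-4)) - 1*(-4)*10)² = ((-28 - 4*(-1)² - 16) + 4*10)² = ((-28 - 4*1 - 16) + 40)² = ((-28 - 4 - 16) + 40)² = (-48 + 40)² = (-8)² = 64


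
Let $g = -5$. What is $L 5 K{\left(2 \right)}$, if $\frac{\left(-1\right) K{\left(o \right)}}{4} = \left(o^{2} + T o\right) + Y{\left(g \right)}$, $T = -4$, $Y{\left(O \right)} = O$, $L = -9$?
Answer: $-1620$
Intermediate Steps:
$K{\left(o \right)} = 20 - 4 o^{2} + 16 o$ ($K{\left(o \right)} = - 4 \left(\left(o^{2} - 4 o\right) - 5\right) = - 4 \left(-5 + o^{2} - 4 o\right) = 20 - 4 o^{2} + 16 o$)
$L 5 K{\left(2 \right)} = \left(-9\right) 5 \left(20 - 4 \cdot 2^{2} + 16 \cdot 2\right) = - 45 \left(20 - 16 + 32\right) = \left(-45\right) 36 = -1620$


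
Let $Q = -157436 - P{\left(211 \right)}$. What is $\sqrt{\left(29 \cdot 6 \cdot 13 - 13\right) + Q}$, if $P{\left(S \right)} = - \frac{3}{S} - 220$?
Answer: $\frac{i \sqrt{6899285174}}{211} \approx 393.66 i$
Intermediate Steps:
$P{\left(S \right)} = -220 - \frac{3}{S}$ ($P{\left(S \right)} = - \frac{3}{S} - 220 = -220 - \frac{3}{S}$)
$Q = - \frac{33172573}{211}$ ($Q = -157436 - \left(-220 - \frac{3}{211}\right) = -157436 - - \frac{46423}{211} = -157436 + \frac{46423}{211} = - \frac{33172573}{211} \approx -1.5722 \cdot 10^{5}$)
$\sqrt{\left(29 \cdot 6 \cdot 13 - 13\right) + Q} = \sqrt{\left(29 \cdot 6 \cdot 13 - 13\right) - \frac{33172573}{211}} = \sqrt{\left(29 \cdot 78 - 13\right) - \frac{33172573}{211}} = \sqrt{\left(2262 - 13\right) - \frac{33172573}{211}} = \sqrt{2249 - \frac{33172573}{211}} = \sqrt{- \frac{32698034}{211}} = \frac{i \sqrt{6899285174}}{211}$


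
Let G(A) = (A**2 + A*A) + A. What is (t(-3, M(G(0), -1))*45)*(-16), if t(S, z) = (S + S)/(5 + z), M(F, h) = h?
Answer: 1080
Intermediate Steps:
G(A) = A + 2*A**2 (G(A) = (A**2 + A**2) + A = 2*A**2 + A = A + 2*A**2)
t(S, z) = 2*S/(5 + z) (t(S, z) = (2*S)/(5 + z) = 2*S/(5 + z))
(t(-3, M(G(0), -1))*45)*(-16) = ((2*(-3)/(5 - 1))*45)*(-16) = ((2*(-3)/4)*45)*(-16) = ((2*(-3)*(1/4))*45)*(-16) = -3/2*45*(-16) = -135/2*(-16) = 1080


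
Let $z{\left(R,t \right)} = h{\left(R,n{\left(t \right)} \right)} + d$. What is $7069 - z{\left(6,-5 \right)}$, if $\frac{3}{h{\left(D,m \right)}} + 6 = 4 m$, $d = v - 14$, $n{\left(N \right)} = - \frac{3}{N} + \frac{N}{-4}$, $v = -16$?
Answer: $\frac{49678}{7} \approx 7096.9$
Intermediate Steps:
$n{\left(N \right)} = - \frac{3}{N} - \frac{N}{4}$ ($n{\left(N \right)} = - \frac{3}{N} + N \left(- \frac{1}{4}\right) = - \frac{3}{N} - \frac{N}{4}$)
$d = -30$ ($d = -16 - 14 = -30$)
$h{\left(D,m \right)} = \frac{3}{-6 + 4 m}$
$z{\left(R,t \right)} = -30 + \frac{3}{2 \left(-3 - \frac{6}{t} - \frac{t}{2}\right)}$ ($z{\left(R,t \right)} = \frac{3}{2 \left(-3 + 2 \left(- \frac{3}{t} - \frac{t}{4}\right)\right)} - 30 = \frac{3}{2 \left(-3 - \left(\frac{t}{2} + \frac{6}{t}\right)\right)} - 30 = \frac{3}{2 \left(-3 - \frac{6}{t} - \frac{t}{2}\right)} - 30 = -30 + \frac{3}{2 \left(-3 - \frac{6}{t} - \frac{t}{2}\right)}$)
$7069 - z{\left(6,-5 \right)} = 7069 - \frac{3 \left(-120 - -305 - 10 \left(-5\right)^{2}\right)}{12 + \left(-5\right)^{2} + 6 \left(-5\right)} = 7069 - \frac{3 \left(-120 + 305 - 250\right)}{12 + 25 - 30} = 7069 - \frac{3 \left(-120 + 305 - 250\right)}{7} = 7069 - 3 \cdot \frac{1}{7} \left(-65\right) = 7069 - - \frac{195}{7} = 7069 + \frac{195}{7} = \frac{49678}{7}$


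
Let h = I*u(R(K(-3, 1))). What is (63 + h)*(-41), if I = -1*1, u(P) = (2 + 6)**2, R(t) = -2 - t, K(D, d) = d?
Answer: 41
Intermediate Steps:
u(P) = 64 (u(P) = 8**2 = 64)
I = -1
h = -64 (h = -1*64 = -64)
(63 + h)*(-41) = (63 - 64)*(-41) = -1*(-41) = 41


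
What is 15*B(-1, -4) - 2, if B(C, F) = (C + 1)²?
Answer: -2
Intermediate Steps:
B(C, F) = (1 + C)²
15*B(-1, -4) - 2 = 15*(1 - 1)² - 2 = 15*0² - 2 = 15*0 - 2 = 0 - 2 = -2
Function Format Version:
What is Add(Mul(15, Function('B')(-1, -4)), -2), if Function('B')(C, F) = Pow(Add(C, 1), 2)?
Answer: -2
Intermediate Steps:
Function('B')(C, F) = Pow(Add(1, C), 2)
Add(Mul(15, Function('B')(-1, -4)), -2) = Add(Mul(15, Pow(Add(1, -1), 2)), -2) = Add(Mul(15, Pow(0, 2)), -2) = Add(Mul(15, 0), -2) = Add(0, -2) = -2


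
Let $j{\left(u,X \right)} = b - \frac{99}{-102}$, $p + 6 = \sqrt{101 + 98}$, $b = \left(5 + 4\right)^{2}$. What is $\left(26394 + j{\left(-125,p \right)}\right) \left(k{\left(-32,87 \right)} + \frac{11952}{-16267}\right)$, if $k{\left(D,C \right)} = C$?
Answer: $\frac{1263206099691}{553078} \approx 2.284 \cdot 10^{6}$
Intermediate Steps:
$b = 81$ ($b = 9^{2} = 81$)
$p = -6 + \sqrt{199}$ ($p = -6 + \sqrt{101 + 98} = -6 + \sqrt{199} \approx 8.1067$)
$j{\left(u,X \right)} = \frac{2787}{34}$ ($j{\left(u,X \right)} = 81 - \frac{99}{-102} = 81 - 99 \left(- \frac{1}{102}\right) = 81 - - \frac{33}{34} = 81 + \frac{33}{34} = \frac{2787}{34}$)
$\left(26394 + j{\left(-125,p \right)}\right) \left(k{\left(-32,87 \right)} + \frac{11952}{-16267}\right) = \left(26394 + \frac{2787}{34}\right) \left(87 + \frac{11952}{-16267}\right) = \frac{900183 \left(87 + 11952 \left(- \frac{1}{16267}\right)\right)}{34} = \frac{900183 \left(87 - \frac{11952}{16267}\right)}{34} = \frac{900183}{34} \cdot \frac{1403277}{16267} = \frac{1263206099691}{553078}$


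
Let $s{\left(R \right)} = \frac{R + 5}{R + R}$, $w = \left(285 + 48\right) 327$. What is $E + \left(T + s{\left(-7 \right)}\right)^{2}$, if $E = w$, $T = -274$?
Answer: $\frac{9010548}{49} \approx 1.8389 \cdot 10^{5}$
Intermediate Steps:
$w = 108891$ ($w = 333 \cdot 327 = 108891$)
$E = 108891$
$s{\left(R \right)} = \frac{5 + R}{2 R}$
$E + \left(T + s{\left(-7 \right)}\right)^{2} = 108891 + \left(-274 + \frac{5 - 7}{2 \left(-7\right)}\right)^{2} = 108891 + \left(-274 + \frac{1}{2} \left(- \frac{1}{7}\right) \left(-2\right)\right)^{2} = 108891 + \left(-274 + \frac{1}{7}\right)^{2} = 108891 + \left(- \frac{1917}{7}\right)^{2} = 108891 + \frac{3674889}{49} = \frac{9010548}{49}$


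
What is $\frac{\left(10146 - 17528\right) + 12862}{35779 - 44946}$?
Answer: $- \frac{5480}{9167} \approx -0.5978$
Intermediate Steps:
$\frac{\left(10146 - 17528\right) + 12862}{35779 - 44946} = \frac{-7382 + 12862}{-9167} = 5480 \left(- \frac{1}{9167}\right) = - \frac{5480}{9167}$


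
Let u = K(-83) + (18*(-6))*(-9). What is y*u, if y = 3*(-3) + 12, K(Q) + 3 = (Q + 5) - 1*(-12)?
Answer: 2709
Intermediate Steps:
K(Q) = 14 + Q (K(Q) = -3 + ((Q + 5) - 1*(-12)) = -3 + ((5 + Q) + 12) = -3 + (17 + Q) = 14 + Q)
y = 3 (y = -9 + 12 = 3)
u = 903 (u = (14 - 83) + (18*(-6))*(-9) = -69 - 108*(-9) = -69 + 972 = 903)
y*u = 3*903 = 2709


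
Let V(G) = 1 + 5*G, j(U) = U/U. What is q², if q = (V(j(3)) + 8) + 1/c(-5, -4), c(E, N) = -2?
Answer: 729/4 ≈ 182.25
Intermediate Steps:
j(U) = 1
q = 27/2 (q = ((1 + 5*1) + 8) + 1/(-2) = ((1 + 5) + 8) + 1*(-½) = (6 + 8) - ½ = 14 - ½ = 27/2 ≈ 13.500)
q² = (27/2)² = 729/4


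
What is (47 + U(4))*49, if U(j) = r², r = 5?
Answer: 3528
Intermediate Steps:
U(j) = 25 (U(j) = 5² = 25)
(47 + U(4))*49 = (47 + 25)*49 = 72*49 = 3528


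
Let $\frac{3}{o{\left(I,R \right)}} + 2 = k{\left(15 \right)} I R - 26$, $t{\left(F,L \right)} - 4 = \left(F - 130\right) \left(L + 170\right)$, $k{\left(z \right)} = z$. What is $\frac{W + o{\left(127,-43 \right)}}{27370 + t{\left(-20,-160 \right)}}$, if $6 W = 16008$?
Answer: $\frac{218623921}{2120193182} \approx 0.10312$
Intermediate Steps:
$W = 2668$ ($W = \frac{1}{6} \cdot 16008 = 2668$)
$t{\left(F,L \right)} = 4 + \left(-130 + F\right) \left(170 + L\right)$ ($t{\left(F,L \right)} = 4 + \left(F - 130\right) \left(L + 170\right) = 4 + \left(-130 + F\right) \left(170 + L\right)$)
$o{\left(I,R \right)} = \frac{3}{-28 + 15 I R}$ ($o{\left(I,R \right)} = \frac{3}{-2 + \left(15 I R - 26\right)} = \frac{3}{-2 + \left(-26 + 15 I R\right)} = \frac{3}{-28 + 15 I R}$)
$\frac{W + o{\left(127,-43 \right)}}{27370 + t{\left(-20,-160 \right)}} = \frac{2668 + \frac{3}{-28 + 15 \cdot 127 \left(-43\right)}}{27370 - 1496} = \frac{2668 + \frac{3}{-28 - 81915}}{27370 + \left(-22096 + 20800 - 3400 + 3200\right)} = \frac{2668 + \frac{3}{-81943}}{27370 - 1496} = \frac{2668 + 3 \left(- \frac{1}{81943}\right)}{25874} = \left(2668 - \frac{3}{81943}\right) \frac{1}{25874} = \frac{218623921}{81943} \cdot \frac{1}{25874} = \frac{218623921}{2120193182}$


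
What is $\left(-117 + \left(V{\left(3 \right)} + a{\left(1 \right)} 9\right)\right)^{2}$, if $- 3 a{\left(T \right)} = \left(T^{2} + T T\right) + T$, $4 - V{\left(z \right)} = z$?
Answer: $15625$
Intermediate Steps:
$V{\left(z \right)} = 4 - z$
$a{\left(T \right)} = - \frac{2 T^{2}}{3} - \frac{T}{3}$ ($a{\left(T \right)} = - \frac{\left(T^{2} + T T\right) + T}{3} = - \frac{\left(T^{2} + T^{2}\right) + T}{3} = - \frac{2 T^{2} + T}{3} = - \frac{T + 2 T^{2}}{3} = - \frac{2 T^{2}}{3} - \frac{T}{3}$)
$\left(-117 + \left(V{\left(3 \right)} + a{\left(1 \right)} 9\right)\right)^{2} = \left(-117 + \left(\left(4 - 3\right) + \left(- \frac{1}{3}\right) 1 \left(1 + 2 \cdot 1\right) 9\right)\right)^{2} = \left(-117 + \left(\left(4 - 3\right) + \left(- \frac{1}{3}\right) 1 \left(1 + 2\right) 9\right)\right)^{2} = \left(-117 + \left(1 + \left(- \frac{1}{3}\right) 1 \cdot 3 \cdot 9\right)\right)^{2} = \left(-117 + \left(1 - 9\right)\right)^{2} = \left(-117 - 8\right)^{2} = \left(-125\right)^{2} = 15625$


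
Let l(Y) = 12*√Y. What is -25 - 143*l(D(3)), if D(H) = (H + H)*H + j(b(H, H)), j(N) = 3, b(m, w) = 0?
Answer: -25 - 1716*√21 ≈ -7888.7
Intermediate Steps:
D(H) = 3 + 2*H² (D(H) = (H + H)*H + 3 = (2*H)*H + 3 = 2*H² + 3 = 3 + 2*H²)
-25 - 143*l(D(3)) = -25 - 1716*√(3 + 2*3²) = -25 - 1716*√(3 + 2*9) = -25 - 1716*√(3 + 18) = -25 - 1716*√21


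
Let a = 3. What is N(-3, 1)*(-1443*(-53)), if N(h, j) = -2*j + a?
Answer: 76479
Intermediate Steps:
N(h, j) = 3 - 2*j (N(h, j) = -2*j + 3 = 3 - 2*j)
N(-3, 1)*(-1443*(-53)) = (3 - 2*1)*(-1443*(-53)) = (3 - 2)*76479 = 1*76479 = 76479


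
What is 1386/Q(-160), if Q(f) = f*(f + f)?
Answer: 693/25600 ≈ 0.027070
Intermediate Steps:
Q(f) = 2*f² (Q(f) = f*(2*f) = 2*f²)
1386/Q(-160) = 1386/((2*(-160)²)) = 1386/((2*25600)) = 1386/51200 = 1386*(1/51200) = 693/25600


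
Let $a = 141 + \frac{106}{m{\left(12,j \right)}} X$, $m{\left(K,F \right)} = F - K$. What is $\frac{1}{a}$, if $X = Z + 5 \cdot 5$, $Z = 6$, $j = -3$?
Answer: $- \frac{15}{1171} \approx -0.01281$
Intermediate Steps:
$X = 31$ ($X = 6 + 5 \cdot 5 = 6 + 25 = 31$)
$a = - \frac{1171}{15}$ ($a = 141 + \frac{106}{-3 - 12} \cdot 31 = 141 + \frac{106}{-15} \cdot 31 = 141 + 106 \left(- \frac{1}{15}\right) 31 = 141 - \frac{3286}{15} = - \frac{1171}{15} \approx -78.067$)
$\frac{1}{a} = \frac{1}{- \frac{1171}{15}} = - \frac{15}{1171}$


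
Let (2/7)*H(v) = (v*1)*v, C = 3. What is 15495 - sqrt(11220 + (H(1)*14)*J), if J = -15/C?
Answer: 15495 - 5*sqrt(439) ≈ 15390.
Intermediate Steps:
J = -5 (J = -15/3 = -15*1/3 = -5)
H(v) = 7*v**2/2 (H(v) = 7*((v*1)*v)/2 = 7*(v*v)/2 = 7*v**2/2)
15495 - sqrt(11220 + (H(1)*14)*J) = 15495 - sqrt(11220 + (((7/2)*1**2)*14)*(-5)) = 15495 - sqrt(11220 + (((7/2)*1)*14)*(-5)) = 15495 - sqrt(11220 + ((7/2)*14)*(-5)) = 15495 - sqrt(11220 + 49*(-5)) = 15495 - sqrt(11220 - 245) = 15495 - sqrt(10975) = 15495 - 5*sqrt(439)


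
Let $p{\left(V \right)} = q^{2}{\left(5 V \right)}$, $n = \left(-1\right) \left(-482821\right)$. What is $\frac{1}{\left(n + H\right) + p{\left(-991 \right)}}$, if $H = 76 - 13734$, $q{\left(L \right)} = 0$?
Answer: $\frac{1}{469163} \approx 2.1315 \cdot 10^{-6}$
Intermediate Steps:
$n = 482821$
$H = -13658$ ($H = 76 - 13734 = -13658$)
$p{\left(V \right)} = 0$ ($p{\left(V \right)} = 0^{2} = 0$)
$\frac{1}{\left(n + H\right) + p{\left(-991 \right)}} = \frac{1}{\left(482821 - 13658\right) + 0} = \frac{1}{469163 + 0} = \frac{1}{469163}$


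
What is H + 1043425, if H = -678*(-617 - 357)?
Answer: 1703797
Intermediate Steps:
H = 660372 (H = -678*(-974) = 660372)
H + 1043425 = 660372 + 1043425 = 1703797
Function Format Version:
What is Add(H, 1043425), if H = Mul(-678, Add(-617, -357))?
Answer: 1703797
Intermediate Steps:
H = 660372 (H = Mul(-678, -974) = 660372)
Add(H, 1043425) = Add(660372, 1043425) = 1703797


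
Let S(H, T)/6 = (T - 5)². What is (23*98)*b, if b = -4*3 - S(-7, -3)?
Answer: -892584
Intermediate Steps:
S(H, T) = 6*(-5 + T)² (S(H, T) = 6*(T - 5)² = 6*(-5 + T)²)
b = -396 (b = -4*3 - 6*(-5 - 3)² = -12 - 6*(-8)² = -12 - 6*64 = -12 - 1*384 = -12 - 384 = -396)
(23*98)*b = (23*98)*(-396) = 2254*(-396) = -892584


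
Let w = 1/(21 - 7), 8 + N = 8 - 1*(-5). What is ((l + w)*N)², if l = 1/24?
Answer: 9025/28224 ≈ 0.31976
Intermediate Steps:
l = 1/24 ≈ 0.041667
N = 5 (N = -8 + (8 - 1*(-5)) = -8 + (8 + 5) = -8 + 13 = 5)
w = 1/14 ≈ 0.071429
((l + w)*N)² = ((1/24 + 1/14)*5)² = ((19/168)*5)² = (95/168)² = 9025/28224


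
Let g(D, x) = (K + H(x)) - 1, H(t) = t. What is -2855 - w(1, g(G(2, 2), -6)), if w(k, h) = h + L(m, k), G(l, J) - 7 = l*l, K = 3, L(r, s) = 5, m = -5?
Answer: -2856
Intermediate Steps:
G(l, J) = 7 + l**2 (G(l, J) = 7 + l*l = 7 + l**2)
g(D, x) = 2 + x (g(D, x) = (3 + x) - 1 = 2 + x)
w(k, h) = 5 + h (w(k, h) = h + 5 = 5 + h)
-2855 - w(1, g(G(2, 2), -6)) = -2855 - (5 + (2 - 6)) = -2855 - (5 - 4) = -2855 - 1*1 = -2855 - 1 = -2856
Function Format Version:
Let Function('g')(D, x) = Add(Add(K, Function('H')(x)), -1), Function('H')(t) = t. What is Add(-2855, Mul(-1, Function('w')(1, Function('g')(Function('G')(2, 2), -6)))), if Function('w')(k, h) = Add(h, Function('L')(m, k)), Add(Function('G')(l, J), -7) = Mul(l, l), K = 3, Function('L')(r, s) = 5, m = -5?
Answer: -2856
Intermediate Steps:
Function('G')(l, J) = Add(7, Pow(l, 2)) (Function('G')(l, J) = Add(7, Mul(l, l)) = Add(7, Pow(l, 2)))
Function('g')(D, x) = Add(2, x) (Function('g')(D, x) = Add(Add(3, x), -1) = Add(2, x))
Function('w')(k, h) = Add(5, h) (Function('w')(k, h) = Add(h, 5) = Add(5, h))
Add(-2855, Mul(-1, Function('w')(1, Function('g')(Function('G')(2, 2), -6)))) = Add(-2855, Mul(-1, Add(5, Add(2, -6)))) = Add(-2855, Mul(-1, Add(5, -4))) = Add(-2855, Mul(-1, 1)) = Add(-2855, -1) = -2856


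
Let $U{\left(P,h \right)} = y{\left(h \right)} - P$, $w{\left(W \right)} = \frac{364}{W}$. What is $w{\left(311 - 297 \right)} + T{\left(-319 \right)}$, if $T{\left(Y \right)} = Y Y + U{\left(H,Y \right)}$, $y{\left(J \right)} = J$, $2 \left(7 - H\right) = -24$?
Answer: $101449$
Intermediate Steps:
$H = 19$ ($H = 7 - -12 = 7 + 12 = 19$)
$U{\left(P,h \right)} = h - P$
$T{\left(Y \right)} = -19 + Y + Y^{2}$ ($T{\left(Y \right)} = Y Y + \left(Y - 19\right) = Y^{2} + \left(Y - 19\right) = Y^{2} + \left(-19 + Y\right) = -19 + Y + Y^{2}$)
$w{\left(311 - 297 \right)} + T{\left(-319 \right)} = \frac{364}{311 - 297} - \left(338 - 101761\right) = \frac{364}{311 - 297} - -101423 = \frac{364}{14} + 101423 = 364 \cdot \frac{1}{14} + 101423 = 26 + 101423 = 101449$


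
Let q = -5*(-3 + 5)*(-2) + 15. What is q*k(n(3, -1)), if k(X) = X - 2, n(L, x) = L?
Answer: 35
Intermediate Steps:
k(X) = -2 + X
q = 35 (q = -10*(-2) + 15 = -5*(-4) + 15 = 20 + 15 = 35)
q*k(n(3, -1)) = 35*(-2 + 3) = 35*1 = 35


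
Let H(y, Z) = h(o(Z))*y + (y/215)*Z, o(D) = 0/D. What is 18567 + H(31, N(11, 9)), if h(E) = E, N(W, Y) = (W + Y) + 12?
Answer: 3992897/215 ≈ 18572.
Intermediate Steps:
N(W, Y) = 12 + W + Y
o(D) = 0
H(y, Z) = Z*y/215 (H(y, Z) = 0*y + (y/215)*Z = 0 + (y*(1/215))*Z = 0 + (y/215)*Z = 0 + Z*y/215 = Z*y/215)
18567 + H(31, N(11, 9)) = 18567 + (1/215)*(12 + 11 + 9)*31 = 18567 + (1/215)*32*31 = 18567 + 992/215 = 3992897/215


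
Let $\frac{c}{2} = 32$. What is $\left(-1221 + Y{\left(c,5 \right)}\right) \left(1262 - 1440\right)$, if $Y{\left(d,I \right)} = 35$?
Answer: $211108$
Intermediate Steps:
$c = 64$ ($c = 2 \cdot 32 = 64$)
$\left(-1221 + Y{\left(c,5 \right)}\right) \left(1262 - 1440\right) = \left(-1221 + 35\right) \left(1262 - 1440\right) = \left(-1186\right) \left(-178\right) = 211108$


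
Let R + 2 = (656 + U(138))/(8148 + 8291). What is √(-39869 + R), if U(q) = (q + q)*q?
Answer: 25*I*√17238609399/16439 ≈ 199.67*I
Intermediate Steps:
U(q) = 2*q² (U(q) = (2*q)*q = 2*q²)
R = 5866/16439 (R = -2 + (656 + 2*138²)/(8148 + 8291) = -2 + (656 + 2*19044)/16439 = -2 + (656 + 38088)*(1/16439) = -2 + 38744*(1/16439) = -2 + 38744/16439 = 5866/16439 ≈ 0.35683)
√(-39869 + R) = √(-39869 + 5866/16439) = √(-655400625/16439) = 25*I*√17238609399/16439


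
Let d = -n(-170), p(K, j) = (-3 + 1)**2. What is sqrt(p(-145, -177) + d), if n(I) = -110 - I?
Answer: 2*I*sqrt(14) ≈ 7.4833*I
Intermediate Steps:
p(K, j) = 4 (p(K, j) = (-2)**2 = 4)
d = -60 (d = -(-110 - 1*(-170)) = -(-110 + 170) = -1*60 = -60)
sqrt(p(-145, -177) + d) = sqrt(4 - 60) = sqrt(-56) = 2*I*sqrt(14)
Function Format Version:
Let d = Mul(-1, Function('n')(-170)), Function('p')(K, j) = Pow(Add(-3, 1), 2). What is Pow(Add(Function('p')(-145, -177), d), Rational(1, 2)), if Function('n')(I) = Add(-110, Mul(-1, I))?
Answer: Mul(2, I, Pow(14, Rational(1, 2))) ≈ Mul(7.4833, I)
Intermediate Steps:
Function('p')(K, j) = 4 (Function('p')(K, j) = Pow(-2, 2) = 4)
d = -60 (d = Mul(-1, Add(-110, Mul(-1, -170))) = Mul(-1, Add(-110, 170)) = Mul(-1, 60) = -60)
Pow(Add(Function('p')(-145, -177), d), Rational(1, 2)) = Pow(Add(4, -60), Rational(1, 2)) = Pow(-56, Rational(1, 2)) = Mul(2, I, Pow(14, Rational(1, 2)))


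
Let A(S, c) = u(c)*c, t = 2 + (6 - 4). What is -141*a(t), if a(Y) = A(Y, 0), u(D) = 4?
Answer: 0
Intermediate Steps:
t = 4 (t = 2 + 2 = 4)
A(S, c) = 4*c
a(Y) = 0 (a(Y) = 4*0 = 0)
-141*a(t) = -141*0 = 0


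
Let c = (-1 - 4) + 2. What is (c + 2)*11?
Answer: -11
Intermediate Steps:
c = -3 (c = -5 + 2 = -3)
(c + 2)*11 = (-3 + 2)*11 = -1*11 = -11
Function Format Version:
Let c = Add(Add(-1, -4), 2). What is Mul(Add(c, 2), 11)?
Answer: -11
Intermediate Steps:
c = -3 (c = Add(-5, 2) = -3)
Mul(Add(c, 2), 11) = Mul(Add(-3, 2), 11) = Mul(-1, 11) = -11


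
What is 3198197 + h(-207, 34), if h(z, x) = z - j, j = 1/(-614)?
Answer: 1963565861/614 ≈ 3.1980e+6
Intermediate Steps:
j = -1/614 ≈ -0.0016287
h(z, x) = 1/614 + z (h(z, x) = z - 1*(-1/614) = z + 1/614 = 1/614 + z)
3198197 + h(-207, 34) = 3198197 + (1/614 - 207) = 3198197 - 127097/614 = 1963565861/614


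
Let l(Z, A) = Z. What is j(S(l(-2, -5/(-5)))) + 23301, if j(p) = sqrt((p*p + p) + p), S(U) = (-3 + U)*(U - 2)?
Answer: 23301 + 2*sqrt(110) ≈ 23322.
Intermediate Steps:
S(U) = (-3 + U)*(-2 + U)
j(p) = sqrt(p**2 + 2*p) (j(p) = sqrt((p**2 + p) + p) = sqrt((p + p**2) + p) = sqrt(p**2 + 2*p))
j(S(l(-2, -5/(-5)))) + 23301 = sqrt((6 + (-2)**2 - 5*(-2))*(2 + (6 + (-2)**2 - 5*(-2)))) + 23301 = sqrt((6 + 4 + 10)*(2 + (6 + 4 + 10))) + 23301 = sqrt(20*(2 + 20)) + 23301 = sqrt(20*22) + 23301 = sqrt(440) + 23301 = 2*sqrt(110) + 23301 = 23301 + 2*sqrt(110)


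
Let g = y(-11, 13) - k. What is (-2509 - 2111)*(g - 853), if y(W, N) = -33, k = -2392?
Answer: -6957720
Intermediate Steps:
g = 2359 (g = -33 - 1*(-2392) = -33 + 2392 = 2359)
(-2509 - 2111)*(g - 853) = (-2509 - 2111)*(2359 - 853) = -4620*1506 = -6957720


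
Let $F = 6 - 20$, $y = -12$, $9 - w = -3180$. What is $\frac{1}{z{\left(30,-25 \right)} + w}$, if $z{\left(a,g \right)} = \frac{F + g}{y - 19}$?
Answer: $\frac{31}{98898} \approx 0.00031345$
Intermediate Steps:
$w = 3189$ ($w = 9 - -3180 = 9 + 3180 = 3189$)
$F = -14$ ($F = 6 - 20 = -14$)
$z{\left(a,g \right)} = \frac{14}{31} - \frac{g}{31}$ ($z{\left(a,g \right)} = \frac{-14 + g}{-12 - 19} = \frac{-14 + g}{-31} = \left(-14 + g\right) \left(- \frac{1}{31}\right) = \frac{14}{31} - \frac{g}{31}$)
$\frac{1}{z{\left(30,-25 \right)} + w} = \frac{1}{\left(\frac{14}{31} - - \frac{25}{31}\right) + 3189} = \frac{1}{\left(\frac{14}{31} + \frac{25}{31}\right) + 3189} = \frac{1}{\frac{39}{31} + 3189} = \frac{1}{\frac{98898}{31}} = \frac{31}{98898}$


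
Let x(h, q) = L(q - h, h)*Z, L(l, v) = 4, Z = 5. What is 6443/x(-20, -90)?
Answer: 6443/20 ≈ 322.15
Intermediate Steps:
x(h, q) = 20 (x(h, q) = 4*5 = 20)
6443/x(-20, -90) = 6443/20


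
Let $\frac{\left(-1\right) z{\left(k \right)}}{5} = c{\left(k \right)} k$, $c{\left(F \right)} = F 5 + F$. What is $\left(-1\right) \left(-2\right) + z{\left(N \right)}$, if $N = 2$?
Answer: $-118$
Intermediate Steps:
$c{\left(F \right)} = 6 F$ ($c{\left(F \right)} = 5 F + F = 6 F$)
$z{\left(k \right)} = - 30 k^{2}$ ($z{\left(k \right)} = - 5 \cdot 6 k k = - 5 \cdot 6 k^{2} = - 30 k^{2}$)
$\left(-1\right) \left(-2\right) + z{\left(N \right)} = \left(-1\right) \left(-2\right) - 30 \cdot 2^{2} = 2 - 120 = -118$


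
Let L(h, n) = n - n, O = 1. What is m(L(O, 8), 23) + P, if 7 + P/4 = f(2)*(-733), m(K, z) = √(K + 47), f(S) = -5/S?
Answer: 7302 + √47 ≈ 7308.9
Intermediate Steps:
L(h, n) = 0
m(K, z) = √(47 + K)
P = 7302 (P = -28 + 4*(-5/2*(-733)) = -28 + 4*(3665/2) = -28 + 7330 = 7302)
m(L(O, 8), 23) + P = √(47 + 0) + 7302 = √47 + 7302 = 7302 + √47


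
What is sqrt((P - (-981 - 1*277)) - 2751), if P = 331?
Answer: I*sqrt(1162) ≈ 34.088*I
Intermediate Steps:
sqrt((P - (-981 - 1*277)) - 2751) = sqrt((331 - (-981 - 1*277)) - 2751) = sqrt((331 - (-981 - 277)) - 2751) = sqrt((331 - 1*(-1258)) - 2751) = sqrt((331 + 1258) - 2751) = sqrt(1589 - 2751) = sqrt(-1162) = I*sqrt(1162)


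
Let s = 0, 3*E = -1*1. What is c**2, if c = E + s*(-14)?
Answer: 1/9 ≈ 0.11111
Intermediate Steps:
E = -1/3 (E = (-1*1)/3 = (1/3)*(-1) = -1/3 ≈ -0.33333)
c = -1/3 (c = -1/3 + 0*(-14) = -1/3 + 0 = -1/3 ≈ -0.33333)
c**2 = (-1/3)**2 = 1/9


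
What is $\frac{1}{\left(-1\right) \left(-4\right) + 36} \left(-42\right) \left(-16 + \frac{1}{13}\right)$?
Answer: $\frac{4347}{260} \approx 16.719$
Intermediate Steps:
$\frac{1}{\left(-1\right) \left(-4\right) + 36} \left(-42\right) \left(-16 + \frac{1}{13}\right) = \frac{1}{4 + 36} \left(-42\right) \left(-16 + \frac{1}{13}\right) = \frac{1}{40} \left(-42\right) \left(- \frac{207}{13}\right) = \left(- \frac{21}{20}\right) \left(- \frac{207}{13}\right) = \frac{4347}{260}$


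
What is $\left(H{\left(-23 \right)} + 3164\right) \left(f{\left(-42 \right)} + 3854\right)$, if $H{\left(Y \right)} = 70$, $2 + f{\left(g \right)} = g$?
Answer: $12321540$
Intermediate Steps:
$f{\left(g \right)} = -2 + g$
$\left(H{\left(-23 \right)} + 3164\right) \left(f{\left(-42 \right)} + 3854\right) = \left(70 + 3164\right) \left(\left(-2 - 42\right) + 3854\right) = 3234 \left(-44 + 3854\right) = 3234 \cdot 3810 = 12321540$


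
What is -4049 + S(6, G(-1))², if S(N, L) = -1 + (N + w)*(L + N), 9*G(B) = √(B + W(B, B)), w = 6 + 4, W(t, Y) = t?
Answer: 402544/81 + 3040*I*√2/9 ≈ 4969.7 + 477.69*I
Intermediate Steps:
w = 10
G(B) = √2*√B/9 (G(B) = √(B + B)/9 = √(2*B)/9 = (√2*√B)/9 = √2*√B/9)
S(N, L) = -1 + (10 + N)*(L + N) (S(N, L) = -1 + (N + 10)*(L + N) = -1 + (10 + N)*(L + N))
-4049 + S(6, G(-1))² = -4049 + (-1 + 6² + 10*(√2*√(-1)/9) + 10*6 + (√2*√(-1)/9)*6)² = -4049 + (-1 + 36 + 10*(√2*I/9) + 60 + (√2*I/9)*6)² = -4049 + (-1 + 36 + 10*(I*√2/9) + 60 + (I*√2/9)*6)² = -4049 + (-1 + 36 + 10*I*√2/9 + 60 + 2*I*√2/3)² = -4049 + (95 + 16*I*√2/9)²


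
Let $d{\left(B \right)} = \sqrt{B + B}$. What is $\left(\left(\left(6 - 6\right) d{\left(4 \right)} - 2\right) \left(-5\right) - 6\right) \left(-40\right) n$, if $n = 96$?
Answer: $-15360$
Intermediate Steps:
$d{\left(B \right)} = \sqrt{2} \sqrt{B}$ ($d{\left(B \right)} = \sqrt{2 B} = \sqrt{2} \sqrt{B}$)
$\left(\left(\left(6 - 6\right) d{\left(4 \right)} - 2\right) \left(-5\right) - 6\right) \left(-40\right) n = \left(\left(\left(6 - 6\right) \sqrt{2} \sqrt{4} - 2\right) \left(-5\right) - 6\right) \left(-40\right) 96 = \left(\left(\left(6 - 6\right) \sqrt{2} \cdot 2 - 2\right) \left(-5\right) - 6\right) \left(-40\right) 96 = \left(\left(0 \cdot 2 \sqrt{2} - 2\right) \left(-5\right) - 6\right) \left(-40\right) 96 = \left(\left(0 - 2\right) \left(-5\right) - 6\right) \left(-40\right) 96 = \left(\left(-2\right) \left(-5\right) - 6\right) \left(-40\right) 96 = \left(10 - 6\right) \left(-40\right) 96 = 4 \left(-40\right) 96 = \left(-160\right) 96 = -15360$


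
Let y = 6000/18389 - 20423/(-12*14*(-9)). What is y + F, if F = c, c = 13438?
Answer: 53323703291/3972024 ≈ 13425.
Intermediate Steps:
y = -52355221/3972024 (y = 6000*(1/18389) - 20423/((-168*(-9))) = 6000/18389 - 20423/1512 = -52355221/3972024 ≈ -13.181)
F = 13438
y + F = -52355221/3972024 + 13438 = 53323703291/3972024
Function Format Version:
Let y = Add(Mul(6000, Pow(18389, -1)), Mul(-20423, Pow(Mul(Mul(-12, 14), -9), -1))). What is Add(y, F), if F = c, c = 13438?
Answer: Rational(53323703291, 3972024) ≈ 13425.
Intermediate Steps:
y = Rational(-52355221, 3972024) (y = Add(Mul(6000, Rational(1, 18389)), Mul(-20423, Pow(Mul(-168, -9), -1))) = Add(Rational(6000, 18389), Mul(-20423, Pow(1512, -1))) = Add(Rational(6000, 18389), Mul(-20423, Rational(1, 1512))) = Add(Rational(6000, 18389), Rational(-20423, 1512)) = Rational(-52355221, 3972024) ≈ -13.181)
F = 13438
Add(y, F) = Add(Rational(-52355221, 3972024), 13438) = Rational(53323703291, 3972024)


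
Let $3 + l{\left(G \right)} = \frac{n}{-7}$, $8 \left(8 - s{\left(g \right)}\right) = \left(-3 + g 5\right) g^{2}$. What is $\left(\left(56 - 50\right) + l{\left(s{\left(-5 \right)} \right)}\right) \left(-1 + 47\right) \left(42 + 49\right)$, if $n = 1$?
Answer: $11960$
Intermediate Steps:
$s{\left(g \right)} = 8 - \frac{g^{2} \left(-3 + 5 g\right)}{8}$ ($s{\left(g \right)} = 8 - \frac{\left(-3 + g 5\right) g^{2}}{8} = 8 - \frac{\left(-3 + 5 g\right) g^{2}}{8} = 8 - \frac{g^{2} \left(-3 + 5 g\right)}{8}$)
$l{\left(G \right)} = - \frac{22}{7}$ ($l{\left(G \right)} = -3 + 1 \frac{1}{-7} = -3 + 1 \left(- \frac{1}{7}\right) = -3 - \frac{1}{7} = - \frac{22}{7}$)
$\left(\left(56 - 50\right) + l{\left(s{\left(-5 \right)} \right)}\right) \left(-1 + 47\right) \left(42 + 49\right) = \left(\left(56 - 50\right) - \frac{22}{7}\right) \left(-1 + 47\right) \left(42 + 49\right) = \left(6 - \frac{22}{7}\right) 46 \cdot 91 = \frac{20}{7} \cdot 4186 = 11960$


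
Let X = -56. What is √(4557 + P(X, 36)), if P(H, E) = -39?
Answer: 3*√502 ≈ 67.216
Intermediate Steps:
√(4557 + P(X, 36)) = √(4557 - 39) = √4518 = 3*√502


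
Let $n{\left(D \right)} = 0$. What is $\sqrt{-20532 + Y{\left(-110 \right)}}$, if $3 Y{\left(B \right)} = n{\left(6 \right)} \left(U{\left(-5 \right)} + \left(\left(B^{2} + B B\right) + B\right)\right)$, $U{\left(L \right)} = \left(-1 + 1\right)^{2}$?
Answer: $2 i \sqrt{5133} \approx 143.29 i$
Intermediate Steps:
$U{\left(L \right)} = 0$ ($U{\left(L \right)} = 0^{2} = 0$)
$Y{\left(B \right)} = 0$ ($Y{\left(B \right)} = \frac{0 \left(0 + \left(\left(B^{2} + B B\right) + B\right)\right)}{3} = \frac{0 \left(0 + \left(\left(B^{2} + B^{2}\right) + B\right)\right)}{3} = \frac{0 \left(0 + \left(2 B^{2} + B\right)\right)}{3} = \frac{0 \left(0 + \left(B + 2 B^{2}\right)\right)}{3} = \frac{0 \left(B + 2 B^{2}\right)}{3} = \frac{1}{3} \cdot 0 = 0$)
$\sqrt{-20532 + Y{\left(-110 \right)}} = \sqrt{-20532 + 0} = \sqrt{-20532} = 2 i \sqrt{5133}$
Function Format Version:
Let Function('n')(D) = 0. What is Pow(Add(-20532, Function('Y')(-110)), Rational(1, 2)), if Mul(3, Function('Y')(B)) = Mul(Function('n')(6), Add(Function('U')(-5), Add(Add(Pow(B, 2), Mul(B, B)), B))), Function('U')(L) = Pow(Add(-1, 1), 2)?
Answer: Mul(2, I, Pow(5133, Rational(1, 2))) ≈ Mul(143.29, I)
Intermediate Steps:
Function('U')(L) = 0 (Function('U')(L) = Pow(0, 2) = 0)
Function('Y')(B) = 0 (Function('Y')(B) = Mul(Rational(1, 3), Mul(0, Add(0, Add(Add(Pow(B, 2), Mul(B, B)), B)))) = Mul(Rational(1, 3), Mul(0, Add(0, Add(Add(Pow(B, 2), Pow(B, 2)), B)))) = Mul(Rational(1, 3), Mul(0, Add(0, Add(Mul(2, Pow(B, 2)), B)))) = Mul(Rational(1, 3), Mul(0, Add(0, Add(B, Mul(2, Pow(B, 2)))))) = Mul(Rational(1, 3), Mul(0, Add(B, Mul(2, Pow(B, 2))))) = Mul(Rational(1, 3), 0) = 0)
Pow(Add(-20532, Function('Y')(-110)), Rational(1, 2)) = Pow(Add(-20532, 0), Rational(1, 2)) = Pow(-20532, Rational(1, 2)) = Mul(2, I, Pow(5133, Rational(1, 2)))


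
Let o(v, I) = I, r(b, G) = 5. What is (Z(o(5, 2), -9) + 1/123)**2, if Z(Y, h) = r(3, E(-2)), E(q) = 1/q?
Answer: 379456/15129 ≈ 25.081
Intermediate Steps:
Z(Y, h) = 5
(Z(o(5, 2), -9) + 1/123)**2 = (5 + 1/123)**2 = (616/123)**2 = 379456/15129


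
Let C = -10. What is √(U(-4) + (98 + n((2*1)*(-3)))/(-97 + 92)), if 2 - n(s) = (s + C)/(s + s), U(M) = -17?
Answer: I*√8265/15 ≈ 6.0608*I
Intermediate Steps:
n(s) = 2 - (-10 + s)/(2*s) (n(s) = 2 - (s - 10)/(s + s) = 2 - (-10 + s)/(2*s))
√(U(-4) + (98 + n((2*1)*(-3)))/(-97 + 92)) = √(-17 + (98 + (3/2 + 5/(((2*1)*(-3)))))/(-97 + 92)) = √(-17 + (98 + (3/2 + 5/((2*(-3)))))/(-5)) = √(-17 + (98 + (3/2 + 5/(-6)))*(-⅕)) = √(-17 + (98 + (3/2 + 5*(-⅙)))*(-⅕)) = √(-17 + (98 + (3/2 - ⅚))*(-⅕)) = √(-17 + (98 + ⅔)*(-⅕)) = √(-17 + (296/3)*(-⅕)) = √(-17 - 296/15) = √(-551/15) = I*√8265/15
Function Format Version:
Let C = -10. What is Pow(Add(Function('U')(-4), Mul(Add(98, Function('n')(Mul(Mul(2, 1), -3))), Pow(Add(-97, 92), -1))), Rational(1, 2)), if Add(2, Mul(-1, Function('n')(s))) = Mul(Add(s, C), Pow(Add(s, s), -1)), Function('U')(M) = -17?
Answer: Mul(Rational(1, 15), I, Pow(8265, Rational(1, 2))) ≈ Mul(6.0608, I)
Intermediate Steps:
Function('n')(s) = Add(2, Mul(Rational(-1, 2), Pow(s, -1), Add(-10, s))) (Function('n')(s) = Add(2, Mul(-1, Mul(Add(s, -10), Pow(Add(s, s), -1)))) = Add(2, Mul(-1, Mul(Add(-10, s), Pow(Mul(2, s), -1)))) = Add(2, Mul(-1, Mul(Add(-10, s), Mul(Rational(1, 2), Pow(s, -1))))) = Add(2, Mul(-1, Mul(Rational(1, 2), Pow(s, -1), Add(-10, s)))) = Add(2, Mul(Rational(-1, 2), Pow(s, -1), Add(-10, s))))
Pow(Add(Function('U')(-4), Mul(Add(98, Function('n')(Mul(Mul(2, 1), -3))), Pow(Add(-97, 92), -1))), Rational(1, 2)) = Pow(Add(-17, Mul(Add(98, Add(Rational(3, 2), Mul(5, Pow(Mul(Mul(2, 1), -3), -1)))), Pow(Add(-97, 92), -1))), Rational(1, 2)) = Pow(Add(-17, Mul(Add(98, Add(Rational(3, 2), Mul(5, Pow(Mul(2, -3), -1)))), Pow(-5, -1))), Rational(1, 2)) = Pow(Add(-17, Mul(Add(98, Add(Rational(3, 2), Mul(5, Pow(-6, -1)))), Rational(-1, 5))), Rational(1, 2)) = Pow(Add(-17, Mul(Add(98, Add(Rational(3, 2), Mul(5, Rational(-1, 6)))), Rational(-1, 5))), Rational(1, 2)) = Pow(Add(-17, Mul(Add(98, Add(Rational(3, 2), Rational(-5, 6))), Rational(-1, 5))), Rational(1, 2)) = Pow(Add(-17, Mul(Add(98, Rational(2, 3)), Rational(-1, 5))), Rational(1, 2)) = Pow(Add(-17, Mul(Rational(296, 3), Rational(-1, 5))), Rational(1, 2)) = Pow(Add(-17, Rational(-296, 15)), Rational(1, 2)) = Pow(Rational(-551, 15), Rational(1, 2)) = Mul(Rational(1, 15), I, Pow(8265, Rational(1, 2)))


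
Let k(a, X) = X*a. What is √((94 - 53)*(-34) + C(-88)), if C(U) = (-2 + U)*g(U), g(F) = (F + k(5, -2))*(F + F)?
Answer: I*√1553714 ≈ 1246.5*I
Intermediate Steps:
g(F) = 2*F*(-10 + F) (g(F) = (F - 2*5)*(F + F) = (F - 10)*(2*F) = (-10 + F)*(2*F) = 2*F*(-10 + F))
C(U) = 2*U*(-10 + U)*(-2 + U) (C(U) = (-2 + U)*(2*U*(-10 + U)) = 2*U*(-10 + U)*(-2 + U))
√((94 - 53)*(-34) + C(-88)) = √((94 - 53)*(-34) + 2*(-88)*(-10 - 88)*(-2 - 88)) = √(41*(-34) + 2*(-88)*(-98)*(-90)) = √(-1394 - 1552320) = √(-1553714) = I*√1553714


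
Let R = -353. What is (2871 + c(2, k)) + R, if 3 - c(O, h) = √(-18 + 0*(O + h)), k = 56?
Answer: 2521 - 3*I*√2 ≈ 2521.0 - 4.2426*I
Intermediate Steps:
c(O, h) = 3 - 3*I*√2 (c(O, h) = 3 - √(-18 + 0*(O + h)) = 3 - √(-18 + 0) = 3 - √(-18) = 3 - 3*I*√2)
(2871 + c(2, k)) + R = (2871 + (3 - 3*I*√2)) - 353 = (2874 - 3*I*√2) - 353 = 2521 - 3*I*√2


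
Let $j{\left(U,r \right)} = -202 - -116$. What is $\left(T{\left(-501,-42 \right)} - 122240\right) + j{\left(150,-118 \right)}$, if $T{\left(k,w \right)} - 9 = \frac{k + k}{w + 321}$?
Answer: $- \frac{11375815}{93} \approx -1.2232 \cdot 10^{5}$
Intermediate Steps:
$T{\left(k,w \right)} = 9 + \frac{2 k}{321 + w}$ ($T{\left(k,w \right)} = 9 + \frac{k + k}{w + 321} = 9 + \frac{2 k}{321 + w}$)
$j{\left(U,r \right)} = -86$ ($j{\left(U,r \right)} = -202 + 116 = -86$)
$\left(T{\left(-501,-42 \right)} - 122240\right) + j{\left(150,-118 \right)} = \left(\frac{2889 + 2 \left(-501\right) + 9 \left(-42\right)}{321 - 42} - 122240\right) - 86 = \left(\frac{2889 - 1002 - 378}{279} - 122240\right) - 86 = \left(\frac{1}{279} \cdot 1509 - 122240\right) - 86 = \left(\frac{503}{93} - 122240\right) - 86 = - \frac{11367817}{93} - 86 = - \frac{11375815}{93}$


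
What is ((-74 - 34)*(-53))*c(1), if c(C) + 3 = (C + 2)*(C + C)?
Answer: 17172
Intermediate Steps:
c(C) = -3 + 2*C*(2 + C) (c(C) = -3 + (C + 2)*(C + C) = -3 + (2 + C)*(2*C) = -3 + 2*C*(2 + C))
((-74 - 34)*(-53))*c(1) = ((-74 - 34)*(-53))*(-3 + 2*1² + 4*1) = (-108*(-53))*(-3 + 2*1 + 4) = 5724*(-3 + 2 + 4) = 5724*3 = 17172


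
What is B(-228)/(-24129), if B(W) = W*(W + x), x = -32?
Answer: -19760/8043 ≈ -2.4568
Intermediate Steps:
B(W) = W*(-32 + W) (B(W) = W*(W - 32) = W*(-32 + W))
B(-228)/(-24129) = -228*(-32 - 228)/(-24129) = -228*(-260)*(-1/24129) = 59280*(-1/24129) = -19760/8043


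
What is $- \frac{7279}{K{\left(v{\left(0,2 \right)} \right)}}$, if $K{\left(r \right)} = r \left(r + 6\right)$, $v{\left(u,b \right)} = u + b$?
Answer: $- \frac{7279}{16} \approx -454.94$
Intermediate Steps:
$v{\left(u,b \right)} = b + u$
$K{\left(r \right)} = r \left(6 + r\right)$
$- \frac{7279}{K{\left(v{\left(0,2 \right)} \right)}} = - \frac{7279}{\left(2 + 0\right) \left(6 + \left(2 + 0\right)\right)} = - \frac{7279}{2 \left(6 + 2\right)} = - \frac{7279}{2 \cdot 8} = - \frac{7279}{16}$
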